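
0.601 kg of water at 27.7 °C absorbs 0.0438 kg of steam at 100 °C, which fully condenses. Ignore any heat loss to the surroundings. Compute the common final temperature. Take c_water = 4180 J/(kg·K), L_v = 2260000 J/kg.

Let T be the final temperature. ΣQ_i = 0:
latent heat released on condensation: 0.0438×2260000 = 98988
  condensate cools 100→T: 0.0438×4180×(T − 100) = 183.08(T − 100)
  original water: 2512.2(T − 27.7)
2695.3 T = 98988 + 18308 + 69587 = 186884
T ≈ 69.34 °C, under the boiling point, so the assumption holds.

T_f ≈ 69.3 °C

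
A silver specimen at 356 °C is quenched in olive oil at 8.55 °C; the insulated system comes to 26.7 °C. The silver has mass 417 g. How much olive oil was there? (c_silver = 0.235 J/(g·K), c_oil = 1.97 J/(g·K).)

|Q_silver| = |Q_oil|:
417×0.235×(356 − 26.7) = m×1.97×(26.7 − 8.55)
35.76 m = 32270  ⇒  m ≈ 902.5 g

m ≈ 903 g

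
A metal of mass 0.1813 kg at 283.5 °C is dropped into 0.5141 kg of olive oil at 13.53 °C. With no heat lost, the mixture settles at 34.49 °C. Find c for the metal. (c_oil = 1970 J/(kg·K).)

c ≈ 470 J/(kg·K)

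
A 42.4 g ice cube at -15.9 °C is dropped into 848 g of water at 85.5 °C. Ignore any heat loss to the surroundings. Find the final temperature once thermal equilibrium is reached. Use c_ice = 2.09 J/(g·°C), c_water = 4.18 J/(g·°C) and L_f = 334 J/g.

Heat gained plus heat lost sum to zero:
warm ice to 0 °C: 42.4×2.09×(0 − (-15.9)) = 1409; latent heat to melt: 42.4×334 = 14162; meltwater 0→T: 42.4×4.18×T = 177.23 T; water cools: 848×4.18×(T − 85.5) = 3544.6(T − 85.5)
3721.9 T = 303067 − 15571 = 287496
T ≈ 77.25 °C. Since T > 0 °C, the all-ice-melts assumption holds.

T_f ≈ 77.2 °C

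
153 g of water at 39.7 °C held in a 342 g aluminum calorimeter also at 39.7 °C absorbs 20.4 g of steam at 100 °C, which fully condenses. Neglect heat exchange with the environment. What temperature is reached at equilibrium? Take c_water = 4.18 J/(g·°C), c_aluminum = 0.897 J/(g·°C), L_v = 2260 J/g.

Heat gained plus heat lost sum to zero:
steam→water at 100 °C releases m L_v = 20.4·2260 = 46104
  condensate cools 100→T: 20.4·4.18·(T − 100) = 85.27(T − 100)
  water warms: 153·4.18·(T − 39.7) = 639.54(T − 39.7)
  cup: 306.77(T − 39.7)
1031.6 T = 46104 + 8527.2 + 37569 = 92200
T ≈ 89.38 °C (< 100 °C, so full condensation is consistent).

T_f ≈ 89.4 °C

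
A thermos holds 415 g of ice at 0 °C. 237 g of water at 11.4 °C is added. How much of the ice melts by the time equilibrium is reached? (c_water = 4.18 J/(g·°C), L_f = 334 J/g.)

m_melted ≈ 33.8 g

Heat available from the water dropping to 0 °C: 237×4.18×11.4 = 11294 J.
Fully melting the ice requires m_ice L_f = 415×334 = 138610 J.
11294 J < 138610 J, so only part of the ice melts and the system sits at 0 °C.
m_melt = 11294 / L_f = 33.81 g.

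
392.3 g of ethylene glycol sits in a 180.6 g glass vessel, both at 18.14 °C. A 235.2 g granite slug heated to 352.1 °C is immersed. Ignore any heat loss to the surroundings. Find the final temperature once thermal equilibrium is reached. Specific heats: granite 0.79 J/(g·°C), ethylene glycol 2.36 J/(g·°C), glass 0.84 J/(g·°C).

T_f ≈ 67.3 °C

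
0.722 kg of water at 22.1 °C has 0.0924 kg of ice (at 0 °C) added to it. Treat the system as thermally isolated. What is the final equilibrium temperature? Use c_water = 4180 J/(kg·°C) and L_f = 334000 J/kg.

Energy balance with sensible and latent terms:
latent heat to melt: 0.0924×334000 = 30862; meltwater 0→T: 0.0924×4180×T = 386.23 T; water: 3018(T − 22.1)
3404.2 T = 66697 − 30862 = 35835
T ≈ 10.53 °C. Since T > 0 °C, the all-ice-melts assumption holds.

T_f ≈ 10.5 °C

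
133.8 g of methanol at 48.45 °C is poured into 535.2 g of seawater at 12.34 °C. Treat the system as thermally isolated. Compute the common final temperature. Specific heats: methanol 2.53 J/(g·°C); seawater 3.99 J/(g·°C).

Conservation of energy gives ΣQ = 0:
133.8*2.53*(T − 48.45) + 535.2*3.99*(T − 12.34) = 0
(338.51 + 2135.4) T = 338.51*48.45 + 2135.4*12.34
T = 42752 / 2474 = 17.3 °C

T_f ≈ 17.3 °C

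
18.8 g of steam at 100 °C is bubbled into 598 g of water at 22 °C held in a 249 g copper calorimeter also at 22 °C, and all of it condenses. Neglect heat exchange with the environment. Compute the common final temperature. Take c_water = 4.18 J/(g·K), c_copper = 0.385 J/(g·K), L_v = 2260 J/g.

T_f ≈ 40.2 °C

Energy balance with sensible and latent terms:
steam→water at 100 °C releases m L_v = 18.8·2260 = 42488
  condensate cools 100→T: 18.8·4.18·(T − 100) = 78.58(T − 100)
  water warms: 598·4.18·(T − 22) = 2499.6(T − 22)
  cup: 95.87(T − 22)
2674.1 T = 42488 + 7858.4 + 57101 = 107448
T ≈ 40.18 °C — below 100 °C, confirming all the steam condensed.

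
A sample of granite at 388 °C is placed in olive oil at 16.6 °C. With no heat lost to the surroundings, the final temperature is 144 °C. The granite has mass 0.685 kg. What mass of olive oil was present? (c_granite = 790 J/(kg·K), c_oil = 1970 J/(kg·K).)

Heat lost by the granite = heat gained by the oil:
0.685×790×(388 − 144) = m×1970×(144 − 16.6)
250978 m = 132041  ⇒  m ≈ 0.5261 kg

m ≈ 0.526 kg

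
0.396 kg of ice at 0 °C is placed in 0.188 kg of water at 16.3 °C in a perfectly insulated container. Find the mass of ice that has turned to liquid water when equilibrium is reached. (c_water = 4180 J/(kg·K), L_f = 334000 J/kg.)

m_melted ≈ 0.0384 kg

Water can give up m c ΔT = 0.188·4180·16.3 = 12809 J before reaching 0 °C.
To melt every bit of ice: 0.396·334000 = 132264 J.
That's not enough to melt it all — equilibrium is at 0 °C with ice remaining.
m_melted·334000 = 12809  ⇒  m_melted ≈ 0.03835 kg.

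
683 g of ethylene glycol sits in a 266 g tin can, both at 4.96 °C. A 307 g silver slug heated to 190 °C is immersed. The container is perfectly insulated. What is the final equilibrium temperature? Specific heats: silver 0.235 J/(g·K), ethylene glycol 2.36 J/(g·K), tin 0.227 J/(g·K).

T_f ≈ 12.6 °C

Heat gained plus heat lost sum to zero:
307·0.235·(T − 190) + 683·2.36·(T − 4.96) + 266·0.227·(T − 4.96) = 0
72.14(T − 190) + 1611.9(T − 4.96) + 60.38(T − 4.96) = 0
(72.14 + 1611.9 + 60.38) T = 72.14·190 + 1611.9·4.96 + 60.38·4.96
T = 22002/1744.4 ≈ 12.61 °C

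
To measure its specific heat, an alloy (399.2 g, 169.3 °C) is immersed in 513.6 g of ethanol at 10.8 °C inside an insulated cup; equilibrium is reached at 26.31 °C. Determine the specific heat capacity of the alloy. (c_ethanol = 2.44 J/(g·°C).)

c ≈ 0.341 J/(g·°C)

Taking heat into each body as positive, Σ m c ΔT = 0:
399.2·c·(26.31 − 169.3) + 513.6·2.44·(26.31 − 10.8) = 0
-57082 c = -19437
c = -19437/-57082 ≈ 0.3405 J/(g·°C)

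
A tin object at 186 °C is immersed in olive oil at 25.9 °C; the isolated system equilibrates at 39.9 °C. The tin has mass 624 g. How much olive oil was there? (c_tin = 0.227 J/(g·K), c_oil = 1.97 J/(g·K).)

Energy conservation, ΣQ = 0:
624·0.227·(39.9 − 186) + m·1.97·(39.9 − 25.9) = 0
27.58 m = 20695
m = 20695/27.58 ≈ 750.4 g

m ≈ 750 g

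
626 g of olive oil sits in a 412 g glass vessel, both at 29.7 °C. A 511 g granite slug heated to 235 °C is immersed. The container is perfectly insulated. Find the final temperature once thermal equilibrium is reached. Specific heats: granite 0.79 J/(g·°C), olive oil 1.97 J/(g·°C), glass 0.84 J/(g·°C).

T_f ≈ 71.5 °C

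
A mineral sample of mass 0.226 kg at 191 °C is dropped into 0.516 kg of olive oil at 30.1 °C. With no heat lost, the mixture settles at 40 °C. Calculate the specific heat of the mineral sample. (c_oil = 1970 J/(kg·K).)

c ≈ 295 J/(kg·K)

Let T be the final temperature. ΣQ_i = 0:
0.226·c·(40 − 191) + 0.516·1970·(40 − 30.1) = 0
-34.13 c = -10064
c = -10064/-34.13 ≈ 294.9 J/(kg·K)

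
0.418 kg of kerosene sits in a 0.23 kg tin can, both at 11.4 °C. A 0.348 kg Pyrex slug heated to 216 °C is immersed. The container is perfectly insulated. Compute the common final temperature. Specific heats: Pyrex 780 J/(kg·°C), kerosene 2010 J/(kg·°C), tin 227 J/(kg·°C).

Net heat exchanged in the isolated system is zero:
0.348×780×(T − 216) + 0.418×2010×(T − 11.4) + 0.23×227×(T − 11.4) = 0
271.44(T − 216) + 840.18(T − 11.4) + 52.21(T − 11.4) = 0
(271.44 + 840.18 + 52.21) T = 271.44×216 + 840.18×11.4 + 52.21×11.4
T = 68804/1163.8 ≈ 59.12 °C

T_f ≈ 59.1 °C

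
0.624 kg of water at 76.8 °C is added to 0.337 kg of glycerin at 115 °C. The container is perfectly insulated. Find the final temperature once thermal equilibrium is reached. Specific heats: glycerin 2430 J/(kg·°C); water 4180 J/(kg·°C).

T_f ≈ 85.9 °C

Setting the total heat transfer to zero:
0.337*2430*(T − 115) + 0.624*4180*(T − 76.8) = 0
818.91(T − 115) + 2608.3(T − 76.8) = 0
3427.2 T = 294494
T ≈ 85.93 °C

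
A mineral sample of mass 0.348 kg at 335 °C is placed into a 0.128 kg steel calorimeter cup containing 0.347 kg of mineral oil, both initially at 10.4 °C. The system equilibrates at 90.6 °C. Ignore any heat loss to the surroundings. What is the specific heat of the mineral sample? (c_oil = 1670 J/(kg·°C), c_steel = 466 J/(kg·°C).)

c ≈ 603 J/(kg·°C)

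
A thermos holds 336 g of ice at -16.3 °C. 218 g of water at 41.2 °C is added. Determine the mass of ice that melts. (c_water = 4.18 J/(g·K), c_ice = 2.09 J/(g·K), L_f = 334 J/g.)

m_melted ≈ 78.1 g

Cooling the water to 0 °C releases 218·4.18·41.2 = 37543 J.
Of that, 336·2.09·16.3 = 11447 J goes to bring the ice to 0 °C, leaving 26097 J.
To melt every bit of ice: 336·334 = 112224 J.
Since 26097 < 112224 J, not all the ice melts; equilibrium is at 0 °C.
Mass melted = 26097/334 ≈ 78.13 g.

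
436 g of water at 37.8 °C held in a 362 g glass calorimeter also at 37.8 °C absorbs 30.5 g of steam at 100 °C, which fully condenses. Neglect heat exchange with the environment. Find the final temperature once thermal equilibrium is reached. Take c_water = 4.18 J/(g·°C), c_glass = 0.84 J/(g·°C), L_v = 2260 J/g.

T_f ≈ 71.9 °C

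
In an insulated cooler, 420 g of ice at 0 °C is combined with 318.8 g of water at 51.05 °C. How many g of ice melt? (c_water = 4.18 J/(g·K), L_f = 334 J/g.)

m_melted ≈ 204 g

Water can give up m c ΔT = 318.8·4.18·51.05 = 68028 J before reaching 0 °C.
To melt every bit of ice: 420·334 = 140280 J.
Since 68028 < 140280 J, not all the ice melts; equilibrium is at 0 °C.
m_melt = 68028 / L_f = 203.7 g.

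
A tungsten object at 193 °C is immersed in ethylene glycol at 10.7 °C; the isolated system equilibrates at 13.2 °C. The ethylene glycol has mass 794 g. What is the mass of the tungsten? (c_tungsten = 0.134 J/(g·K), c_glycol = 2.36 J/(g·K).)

m ≈ 194 g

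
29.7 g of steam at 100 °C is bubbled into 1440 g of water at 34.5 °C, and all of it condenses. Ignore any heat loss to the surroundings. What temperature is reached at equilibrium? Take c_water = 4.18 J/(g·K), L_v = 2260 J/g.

Setting the total heat transfer to zero:
steam→water at 100 °C releases m L_v = 29.7·2260 = 67122
  condensate cools 100→T: 29.7·4.18·(T − 100) = 124.15(T − 100)
  original water: 6019.2(T − 34.5)
6143.3 T = 67122 + 12415 + 207662 = 287199
T ≈ 46.75 °C (< 100 °C, so full condensation is consistent).

T_f ≈ 46.7 °C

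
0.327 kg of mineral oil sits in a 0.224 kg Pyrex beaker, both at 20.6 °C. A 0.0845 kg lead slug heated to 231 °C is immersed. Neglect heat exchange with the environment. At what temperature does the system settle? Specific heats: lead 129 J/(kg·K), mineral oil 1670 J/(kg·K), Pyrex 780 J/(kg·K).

T_f ≈ 23.7 °C

T_f = Σ m_i c_i T_i / Σ m_i c_i:
T_f = (10.9·231 + 546.09·20.6 + 174.72·20.6) / (10.9 + 546.09 + 174.72)
    = 17367 / 731.71 ≈ 23.73 °C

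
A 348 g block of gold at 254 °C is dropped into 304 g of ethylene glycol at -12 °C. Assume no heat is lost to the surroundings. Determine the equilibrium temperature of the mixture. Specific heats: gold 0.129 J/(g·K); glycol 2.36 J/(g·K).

T_f ≈ 3.7 °C

Net heat exchanged in the isolated system is zero:
348·0.129·(T − 254) + 304·2.36·(T − (-12)) = 0
44.89(T − 254) + 717.44(T − (-12)) = 0
(44.89 + 717.44) T = 44.89·254 + 717.44·(-12)
T ≈ 3.66 °C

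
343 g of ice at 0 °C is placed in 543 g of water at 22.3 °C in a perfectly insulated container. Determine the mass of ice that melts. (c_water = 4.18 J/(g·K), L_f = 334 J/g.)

m_melted ≈ 152 g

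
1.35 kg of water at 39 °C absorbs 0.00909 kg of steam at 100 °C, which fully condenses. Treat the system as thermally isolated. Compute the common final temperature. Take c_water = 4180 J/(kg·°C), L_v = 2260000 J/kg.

T_f ≈ 43.0 °C

Let T be the final temperature. ΣQ_i = 0:
condense steam: −0.00909·2260000 = −20543
  condensate cools 100→T: 0.00909·4180·(T − 100) = 38(T − 100)
  water warms: 1.35·4180·(T − 39) = 5643(T − 39)
5681 T = 20543 + 3799.6 + 220077 = 244420
T ≈ 43.02 °C — below 100 °C, confirming all the steam condensed.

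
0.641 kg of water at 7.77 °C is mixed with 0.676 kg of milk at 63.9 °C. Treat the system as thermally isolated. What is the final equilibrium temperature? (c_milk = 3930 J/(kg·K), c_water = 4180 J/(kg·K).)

T_f ≈ 35.7 °C

With ΣQ=0 the equilibrium temperature is the m·c-weighted mean:
T_f = (2656.7×63.9 + 2679.4×7.77) / (2656.7 + 2679.4)
    = 190581 / 5336.1 ≈ 35.72 °C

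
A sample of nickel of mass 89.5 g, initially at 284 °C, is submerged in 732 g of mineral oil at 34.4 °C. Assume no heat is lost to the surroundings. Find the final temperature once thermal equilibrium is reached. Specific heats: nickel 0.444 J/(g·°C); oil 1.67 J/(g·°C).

T_f ≈ 42.3 °C

Net heat exchanged in the isolated system is zero:
89.5*0.444*(T − 284) + 732*1.67*(T − 34.4) = 0
39.74(T − 284) + 1222.4(T − 34.4) = 0
1262.2 T = 53338
T = 53338 / 1262.2 = 42.3 °C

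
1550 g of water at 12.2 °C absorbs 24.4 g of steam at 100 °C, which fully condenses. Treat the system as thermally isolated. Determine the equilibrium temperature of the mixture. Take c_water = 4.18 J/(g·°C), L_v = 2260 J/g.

T_f ≈ 21.9 °C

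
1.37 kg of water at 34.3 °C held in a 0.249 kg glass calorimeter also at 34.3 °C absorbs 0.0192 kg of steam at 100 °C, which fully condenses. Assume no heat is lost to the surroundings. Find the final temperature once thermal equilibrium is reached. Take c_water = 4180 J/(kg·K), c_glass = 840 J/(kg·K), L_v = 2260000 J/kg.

T_f ≈ 42.4 °C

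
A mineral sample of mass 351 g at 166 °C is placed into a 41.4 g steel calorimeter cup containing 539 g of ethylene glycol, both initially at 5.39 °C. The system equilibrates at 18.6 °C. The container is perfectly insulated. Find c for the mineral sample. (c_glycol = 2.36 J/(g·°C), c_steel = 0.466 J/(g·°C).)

Energy conservation, ΣQ = 0:
351×c×(18.6 − 166) + 539×2.36×(18.6 − 5.39) + 41.4×0.466×(18.6 − 5.39) = 0
-51737 c = -17059
c = -17059/-51737 ≈ 0.3297 J/(g·°C)

c ≈ 0.33 J/(g·°C)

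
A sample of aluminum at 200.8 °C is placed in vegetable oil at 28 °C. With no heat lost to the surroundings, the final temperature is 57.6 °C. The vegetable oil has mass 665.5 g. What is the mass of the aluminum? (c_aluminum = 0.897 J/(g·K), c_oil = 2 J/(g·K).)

m ≈ 307 g

|Q_aluminum| = |Q_oil|:
m·0.897·(200.8 − 57.6) = 665.5·2·(57.6 − 28)
128.45 m = 39398  ⇒  m ≈ 306.7 g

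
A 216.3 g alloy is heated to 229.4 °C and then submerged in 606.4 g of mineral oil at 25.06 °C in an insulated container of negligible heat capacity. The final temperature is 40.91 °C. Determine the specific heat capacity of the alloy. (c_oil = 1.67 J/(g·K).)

Conservation of energy gives ΣQ = 0:
216.3×c×(40.91 − 229.4) + 606.4×1.67×(40.91 − 25.06) = 0
-40770 c = -16051
c = -16051/-40770 ≈ 0.3937 J/(g·K)

c ≈ 0.394 J/(g·K)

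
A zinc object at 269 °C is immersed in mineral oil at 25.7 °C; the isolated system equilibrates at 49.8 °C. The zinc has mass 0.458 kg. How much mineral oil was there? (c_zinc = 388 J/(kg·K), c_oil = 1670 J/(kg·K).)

|Q_zinc| = |Q_oil|:
0.458×388×(269 − 49.8) = m×1670×(49.8 − 25.7)
40247 m = 38953  ⇒  m ≈ 0.9678 kg

m ≈ 0.968 kg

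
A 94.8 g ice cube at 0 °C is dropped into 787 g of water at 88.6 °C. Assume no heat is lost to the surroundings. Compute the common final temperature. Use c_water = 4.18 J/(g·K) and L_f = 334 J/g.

Sum of m c ΔT and latent-heat terms is zero:
fusion: m_ice L_f = 94.8×334 = 31663
  warm the meltwater: 396.26 T
  water: 3289.7(T − 88.6)
3685.9 T = 291464 − 31663 = 259801
T ≈ 70.48 °C. Since T > 0 °C, the all-ice-melts assumption holds.

T_f ≈ 70.5 °C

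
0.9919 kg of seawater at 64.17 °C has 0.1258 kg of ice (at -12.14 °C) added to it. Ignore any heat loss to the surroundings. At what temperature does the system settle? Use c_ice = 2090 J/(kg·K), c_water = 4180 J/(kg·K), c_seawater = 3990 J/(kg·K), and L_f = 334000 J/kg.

T_f ≈ 46.6 °C

Taking heat into each body as positive, Σ m c ΔT = 0:
warm ice to 0 °C: 0.1258×2090×(0 − (-12.14)) = 3191.9; latent heat to melt: 0.1258×334000 = 42017; meltwater 0→T: 0.1258×4180×T = 525.84 T; seawater: 3957.7(T − 64.17)
4483.5 T = 253964 − 45209 = 208755
T ≈ 46.56 °C. Since T > 0 °C, the all-ice-melts assumption holds.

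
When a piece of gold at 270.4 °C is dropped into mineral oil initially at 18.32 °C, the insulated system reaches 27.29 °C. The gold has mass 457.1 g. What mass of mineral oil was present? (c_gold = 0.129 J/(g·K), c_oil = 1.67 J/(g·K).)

|Q_gold| = |Q_oil|:
457.1·0.129·(270.4 − 27.29) = m·1.67·(27.29 − 18.32)
14.98 m = 14335  ⇒  m ≈ 957 g

m ≈ 957 g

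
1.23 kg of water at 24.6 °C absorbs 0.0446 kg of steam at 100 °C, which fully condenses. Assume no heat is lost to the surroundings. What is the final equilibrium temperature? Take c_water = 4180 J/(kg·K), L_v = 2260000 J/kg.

Heat gained plus heat lost sum to zero:
latent heat released on condensation: 0.0446·2260000 = 100796
  condensed water 100 °C→T: 186.43(T − 100)
  water warms: 1.23·4180·(T − 24.6) = 5141.4(T − 24.6)
5327.8 T = 100796 + 18643 + 126478 = 245917
T ≈ 46.16 °C (< 100 °C, so full condensation is consistent).

T_f ≈ 46.2 °C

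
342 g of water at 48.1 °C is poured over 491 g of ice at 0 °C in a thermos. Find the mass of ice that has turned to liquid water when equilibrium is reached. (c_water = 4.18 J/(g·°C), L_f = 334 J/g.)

m_melted ≈ 206 g

Cooling the water to 0 °C releases 342×4.18×48.1 = 68762 J.
Fully melting the ice requires m_ice L_f = 491×334 = 163994 J.
That's not enough to melt it all — equilibrium is at 0 °C with ice remaining.
m_melted×334 = 68762  ⇒  m_melted ≈ 205.9 g.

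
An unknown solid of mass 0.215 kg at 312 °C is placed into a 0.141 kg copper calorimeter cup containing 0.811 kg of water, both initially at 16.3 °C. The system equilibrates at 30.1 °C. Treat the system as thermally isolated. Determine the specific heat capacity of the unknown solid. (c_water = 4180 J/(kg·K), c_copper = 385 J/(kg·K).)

c ≈ 784 J/(kg·K)

Energy conservation, ΣQ = 0:
0.215·c·(30.1 − 312) + 0.811·4180·(30.1 − 16.3) + 0.141·385·(30.1 − 16.3) = 0
-60.61 c = -47531
c = -47531/-60.61 ≈ 784.2 J/(kg·K)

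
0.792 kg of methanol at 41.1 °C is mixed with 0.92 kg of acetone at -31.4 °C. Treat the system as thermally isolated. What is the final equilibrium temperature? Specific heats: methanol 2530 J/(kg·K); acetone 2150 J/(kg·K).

T_f ≈ 5.1 °C

With ΣQ=0 the equilibrium temperature is the m·c-weighted mean:
T_f = (2003.8*41.1 + 1978*(-31.4)) / (2003.8 + 1978)
    = 20245 / 3981.8 ≈ 5.08 °C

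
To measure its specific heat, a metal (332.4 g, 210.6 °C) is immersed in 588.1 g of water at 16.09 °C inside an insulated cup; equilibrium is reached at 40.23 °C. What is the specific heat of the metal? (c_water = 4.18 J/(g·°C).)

c ≈ 1.05 J/(g·°C)

m_s c (T_s − T_f) = m_water c_water (T_f − T_0):
332.4×c×(210.6 − 40.23) = 588.1×4.18×(40.23 − 16.09)
56631 c = 59342  ⇒  c ≈ 1.048 J/(g·°C)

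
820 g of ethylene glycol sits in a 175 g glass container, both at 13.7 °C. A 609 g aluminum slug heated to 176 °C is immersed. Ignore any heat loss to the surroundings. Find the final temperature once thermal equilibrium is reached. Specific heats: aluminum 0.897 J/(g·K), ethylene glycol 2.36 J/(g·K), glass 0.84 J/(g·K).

T_f = Σ m_i c_i T_i / Σ m_i c_i:
T_f = (546.27×176 + 1935.2×13.7 + 147×13.7) / (546.27 + 1935.2 + 147)
    = 124670 / 2628.5 ≈ 47.43 °C

T_f ≈ 47.4 °C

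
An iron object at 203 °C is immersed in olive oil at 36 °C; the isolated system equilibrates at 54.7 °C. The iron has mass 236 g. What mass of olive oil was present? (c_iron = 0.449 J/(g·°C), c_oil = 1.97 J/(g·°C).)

Energy conservation, ΣQ = 0:
236·0.449·(54.7 − 203) + m·1.97·(54.7 − 36) = 0
36.84 m = 15714
m = 15714/36.84 ≈ 426.6 g

m ≈ 427 g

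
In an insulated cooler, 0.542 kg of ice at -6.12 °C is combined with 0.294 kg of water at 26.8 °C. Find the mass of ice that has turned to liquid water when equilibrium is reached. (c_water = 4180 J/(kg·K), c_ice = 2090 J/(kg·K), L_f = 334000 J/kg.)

Cooling the water to 0 °C releases 0.294·4180·26.8 = 32935 J.
Warming the ice to 0 °C takes 0.542·2090·6.12 = 6932.6 J, leaving 26002 J for melting.
Melting all 0.542 kg of ice would need 0.542·334000 = 181028 J.
Since 26002 < 181028 J, not all the ice melts; equilibrium is at 0 °C.
m_melt = 26002 / L_f = 0.07785 kg.

m_melted ≈ 0.0779 kg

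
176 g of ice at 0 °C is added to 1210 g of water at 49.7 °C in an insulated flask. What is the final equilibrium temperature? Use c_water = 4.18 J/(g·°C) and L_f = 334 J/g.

Sum of m c ΔT and latent-heat terms is zero:
fusion: m_ice L_f = 176·334 = 58784
  meltwater 0→T: 176·4.18·T = 735.68 T
  water cools: 1210·4.18·(T − 49.7) = 5057.8(T − 49.7)
5793.5 T = 251373 − 58784 = 192589
T ≈ 33.24 °C. Since T > 0 °C, the all-ice-melts assumption holds.

T_f ≈ 33.2 °C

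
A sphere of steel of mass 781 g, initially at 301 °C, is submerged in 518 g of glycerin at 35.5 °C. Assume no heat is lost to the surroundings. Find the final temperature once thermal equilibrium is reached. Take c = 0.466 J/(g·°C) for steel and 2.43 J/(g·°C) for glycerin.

T_f ≈ 95.0 °C

With ΣQ=0 the equilibrium temperature is the m·c-weighted mean:
T_f = (363.95×301 + 1258.7×35.5) / (363.95 + 1258.7)
    = 154233 / 1622.7 ≈ 95.05 °C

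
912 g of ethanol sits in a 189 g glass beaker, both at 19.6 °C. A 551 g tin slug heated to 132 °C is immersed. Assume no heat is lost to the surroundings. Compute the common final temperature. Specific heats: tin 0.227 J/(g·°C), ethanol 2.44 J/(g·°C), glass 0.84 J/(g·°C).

T_f = Σ m_i c_i T_i / Σ m_i c_i:
T_f = (125.08*132 + 2225.3*19.6 + 158.76*19.6) / (125.08 + 2225.3 + 158.76)
    = 63237 / 2509.1 ≈ 25.20 °C

T_f ≈ 25.2 °C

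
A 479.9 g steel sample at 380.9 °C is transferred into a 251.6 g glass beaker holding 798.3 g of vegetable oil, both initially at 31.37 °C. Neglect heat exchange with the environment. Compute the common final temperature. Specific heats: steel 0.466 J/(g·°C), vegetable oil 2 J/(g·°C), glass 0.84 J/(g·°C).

T_f ≈ 69.8 °C

Let T be the final temperature. ΣQ_i = 0:
479.9*0.466*(T − 380.9) + 798.3*2*(T − 31.37) + 251.6*0.84*(T − 31.37) = 0
223.63(T − 380.9) + 1596.6(T − 31.37) + 211.34(T − 31.37) = 0
(223.63 + 1596.6 + 211.34) T = 223.63*380.9 + 1596.6*31.37 + 211.34*31.37
T = 141897 / 2031.6 = 69.8 °C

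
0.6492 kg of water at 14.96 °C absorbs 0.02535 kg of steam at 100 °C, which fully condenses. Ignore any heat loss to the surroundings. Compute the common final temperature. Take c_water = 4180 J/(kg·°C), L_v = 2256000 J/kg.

T_f ≈ 38.4 °C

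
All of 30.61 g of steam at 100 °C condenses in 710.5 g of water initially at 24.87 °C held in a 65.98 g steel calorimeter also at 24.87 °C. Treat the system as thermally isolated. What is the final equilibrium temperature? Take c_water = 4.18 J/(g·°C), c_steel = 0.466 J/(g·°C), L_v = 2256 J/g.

Energy conservation, ΣQ = 0:
steam→water at 100 °C releases m L_v = 30.61×2256 = 69056
  condensed water 100 °C→T: 127.95(T − 100)
  water warms: 710.5×4.18×(T − 24.87) = 2969.9(T − 24.87)
  cup: 30.75(T − 24.87)
3128.6 T = 69056 + 12795 + 74626 = 156477
T ≈ 50.02 °C — below 100 °C, confirming all the steam condensed.

T_f ≈ 50.0 °C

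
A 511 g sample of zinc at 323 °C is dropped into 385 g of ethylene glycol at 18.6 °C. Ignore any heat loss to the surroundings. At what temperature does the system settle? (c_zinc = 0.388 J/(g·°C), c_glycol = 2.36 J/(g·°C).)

T_f ≈ 73.1 °C

Setting the total heat transfer to zero:
511*0.388*(T − 323) + 385*2.36*(T − 18.6) = 0
198.27(T − 323) + 908.6(T − 18.6) = 0
1106.9 T = 80941
T = 80941 / 1106.9 = 73.1 °C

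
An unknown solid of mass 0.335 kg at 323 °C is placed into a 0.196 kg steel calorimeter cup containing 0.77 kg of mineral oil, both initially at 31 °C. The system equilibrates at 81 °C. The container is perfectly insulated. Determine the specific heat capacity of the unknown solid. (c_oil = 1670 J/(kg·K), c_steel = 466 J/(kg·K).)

c ≈ 849 J/(kg·K)

Setting the total heat transfer to zero:
0.335·c·(81 − 323) + 0.77·1670·(81 − 31) + 0.196·466·(81 − 31) = 0
-81.07 c = -68862
c = -68862/-81.07 ≈ 849.4 J/(kg·K)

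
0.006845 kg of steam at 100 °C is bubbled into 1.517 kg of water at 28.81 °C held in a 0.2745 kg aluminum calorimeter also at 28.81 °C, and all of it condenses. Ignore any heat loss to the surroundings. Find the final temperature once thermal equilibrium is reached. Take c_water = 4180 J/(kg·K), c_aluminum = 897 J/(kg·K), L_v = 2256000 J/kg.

Let T be the final temperature. ΣQ_i = 0:
latent heat released on condensation: 0.006845×2256000 = 15442; condensed water 100 °C→T: 28.61(T − 100); original water: 6341.1(T − 28.81); aluminum cup: 0.2745×897×(T − 28.81) = 246.23(T − 28.81)
6615.9 T = 15442 + 2861.2 + 189780 = 208083
T ≈ 31.45 °C — below 100 °C, confirming all the steam condensed.

T_f ≈ 31.5 °C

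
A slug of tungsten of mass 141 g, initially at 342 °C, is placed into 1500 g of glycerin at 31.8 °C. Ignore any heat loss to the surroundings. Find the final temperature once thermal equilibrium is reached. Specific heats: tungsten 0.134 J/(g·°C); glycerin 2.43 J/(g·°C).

Energy conservation, ΣQ = 0:
141×0.134×(T − 342) + 1500×2.43×(T − 31.8) = 0
18.89(T − 342) + 3645(T − 31.8) = 0
(18.89 + 3645) T = 18.89×342 + 3645×31.8
T ≈ 33.40 °C

T_f ≈ 33.4 °C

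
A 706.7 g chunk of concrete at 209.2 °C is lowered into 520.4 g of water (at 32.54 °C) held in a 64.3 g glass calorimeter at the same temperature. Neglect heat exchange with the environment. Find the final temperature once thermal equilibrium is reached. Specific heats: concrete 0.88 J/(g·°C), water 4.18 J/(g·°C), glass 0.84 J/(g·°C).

Energy conservation, ΣQ = 0:
706.7·0.88·(T − 209.2) + 520.4·4.18·(T − 32.54) + 64.3·0.84·(T − 32.54) = 0
621.9(T − 209.2) + 2175.3(T − 32.54) + 54.01(T − 32.54) = 0
(621.9 + 2175.3 + 54.01) T = 621.9·209.2 + 2175.3·32.54 + 54.01·32.54
T = 202642/2851.2 ≈ 71.07 °C

T_f ≈ 71.1 °C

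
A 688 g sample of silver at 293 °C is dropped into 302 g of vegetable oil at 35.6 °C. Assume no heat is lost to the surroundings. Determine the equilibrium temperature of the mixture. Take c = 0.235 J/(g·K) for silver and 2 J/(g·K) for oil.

Heat lost by the silver equals heat gained by the oil:
688*0.235*(293 − T) = 302*2*(T − 35.6)
161.68(293 − T) = 604(T − 35.6)
765.68 T = 68875  ⇒  T ≈ 89.95 °C

T_f ≈ 90.0 °C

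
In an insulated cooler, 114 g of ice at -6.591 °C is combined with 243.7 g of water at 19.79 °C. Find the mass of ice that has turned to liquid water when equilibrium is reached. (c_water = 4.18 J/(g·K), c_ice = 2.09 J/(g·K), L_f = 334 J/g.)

m_melted ≈ 55.7 g

Heat available from the water dropping to 0 °C: 243.7·4.18·19.79 = 20159 J.
Warming the ice to 0 °C takes 114·2.09·6.591 = 1570.4 J, leaving 18589 J for melting.
To melt every bit of ice: 114·334 = 38076 J.
That's not enough to melt it all — equilibrium is at 0 °C with ice remaining.
m_melted·334 = 18589  ⇒  m_melted ≈ 55.66 g.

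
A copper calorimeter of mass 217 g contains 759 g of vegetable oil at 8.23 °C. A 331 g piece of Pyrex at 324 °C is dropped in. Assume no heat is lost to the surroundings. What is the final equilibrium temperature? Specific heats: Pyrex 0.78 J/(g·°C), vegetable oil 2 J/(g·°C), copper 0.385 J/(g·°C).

T_f ≈ 52.1 °C

Conservation of energy gives ΣQ = 0:
331*0.78*(T − 324) + 759*2*(T − 8.23) + 217*0.385*(T − 8.23) = 0
258.18(T − 324) + 1518(T − 8.23) + 83.55(T − 8.23) = 0
(258.18 + 1518 + 83.55) T = 258.18*324 + 1518*8.23 + 83.55*8.23
T = 96831/1859.7 ≈ 52.07 °C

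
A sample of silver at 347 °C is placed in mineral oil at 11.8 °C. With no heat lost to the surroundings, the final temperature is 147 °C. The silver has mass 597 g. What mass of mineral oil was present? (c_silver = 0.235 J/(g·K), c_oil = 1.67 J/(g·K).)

m ≈ 124 g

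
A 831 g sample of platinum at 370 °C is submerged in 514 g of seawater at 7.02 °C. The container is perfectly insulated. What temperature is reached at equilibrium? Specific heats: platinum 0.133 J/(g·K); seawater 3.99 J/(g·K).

With ΣQ=0 the equilibrium temperature is the m·c-weighted mean:
T_f = (110.52*370 + 2050.9*7.02) / (110.52 + 2050.9)
    = 55291 / 2161.4 ≈ 25.58 °C

T_f ≈ 25.6 °C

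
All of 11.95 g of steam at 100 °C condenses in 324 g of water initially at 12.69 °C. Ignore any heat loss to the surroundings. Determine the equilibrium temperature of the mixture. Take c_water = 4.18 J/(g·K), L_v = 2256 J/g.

T_f ≈ 35.0 °C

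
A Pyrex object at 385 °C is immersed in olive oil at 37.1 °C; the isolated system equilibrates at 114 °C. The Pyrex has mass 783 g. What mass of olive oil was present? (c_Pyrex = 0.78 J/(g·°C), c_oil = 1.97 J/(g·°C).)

|Q_Pyrex| = |Q_oil|:
783×0.78×(385 − 114) = m×1.97×(114 − 37.1)
151.49 m = 165511  ⇒  m ≈ 1093 g

m ≈ 1090 g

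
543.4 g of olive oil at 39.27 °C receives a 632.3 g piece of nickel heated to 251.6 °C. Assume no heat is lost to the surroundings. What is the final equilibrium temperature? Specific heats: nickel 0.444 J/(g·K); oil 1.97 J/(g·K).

T_f ≈ 83.4 °C

Heat lost by the nickel equals heat gained by the oil:
632.3·0.444·(251.6 − T) = 543.4·1.97·(T − 39.27)
280.74(251.6 − T) = 1070.5(T − 39.27)
1351.2 T = 112673  ⇒  T ≈ 83.38 °C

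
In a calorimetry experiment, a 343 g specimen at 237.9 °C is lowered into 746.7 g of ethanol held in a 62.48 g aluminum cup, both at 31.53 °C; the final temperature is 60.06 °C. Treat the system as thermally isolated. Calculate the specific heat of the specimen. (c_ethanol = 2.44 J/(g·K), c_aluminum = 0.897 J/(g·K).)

c ≈ 0.878 J/(g·K)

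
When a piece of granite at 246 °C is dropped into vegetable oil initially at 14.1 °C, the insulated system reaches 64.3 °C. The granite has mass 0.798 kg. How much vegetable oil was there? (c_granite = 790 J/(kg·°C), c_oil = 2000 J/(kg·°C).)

Heat lost by the granite = heat gained by the oil:
0.798×790×(246 − 64.3) = m×2000×(64.3 − 14.1)
100400 m = 114547  ⇒  m ≈ 1.141 kg

m ≈ 1.14 kg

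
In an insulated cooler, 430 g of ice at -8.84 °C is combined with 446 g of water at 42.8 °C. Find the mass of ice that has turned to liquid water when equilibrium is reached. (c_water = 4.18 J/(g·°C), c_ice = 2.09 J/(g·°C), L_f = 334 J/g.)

m_melted ≈ 215 g

Cooling the water to 0 °C releases 446×4.18×42.8 = 79791 J.
Warming the ice to 0 °C takes 430×2.09×8.84 = 7944.5 J, leaving 71847 J for melting.
Melting all 430 g of ice would need 430×334 = 143620 J.
That's not enough to melt it all — equilibrium is at 0 °C with ice remaining.
Mass melted = 71847/334 ≈ 215.1 g.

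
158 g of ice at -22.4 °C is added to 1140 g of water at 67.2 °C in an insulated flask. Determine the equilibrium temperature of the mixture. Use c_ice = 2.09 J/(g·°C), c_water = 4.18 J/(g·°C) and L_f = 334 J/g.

T_f ≈ 47.9 °C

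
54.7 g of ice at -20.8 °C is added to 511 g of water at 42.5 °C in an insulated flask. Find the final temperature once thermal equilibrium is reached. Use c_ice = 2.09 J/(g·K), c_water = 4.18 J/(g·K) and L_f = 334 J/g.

T_f ≈ 29.7 °C

Energy balance with sensible and latent terms:
warm ice to 0 °C: 54.7×2.09×(0 − (-20.8)) = 2377.9
  fusion: m_ice L_f = 54.7×334 = 18270
  warm the meltwater: 228.65 T
  water cools: 511×4.18×(T − 42.5) = 2136(T − 42.5)
2364.6 T = 90779 − 20648 = 70131
T ≈ 29.66 °C (positive, so assuming full melt was valid).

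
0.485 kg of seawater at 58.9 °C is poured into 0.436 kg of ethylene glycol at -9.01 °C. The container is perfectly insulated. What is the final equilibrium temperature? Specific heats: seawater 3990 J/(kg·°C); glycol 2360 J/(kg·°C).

T_f ≈ 35.3 °C

Taking heat into each body as positive, Σ m c ΔT = 0:
0.485·3990·(T − 58.9) + 0.436·2360·(T − (-9.01)) = 0
2964.1 T = 104709
T ≈ 35.33 °C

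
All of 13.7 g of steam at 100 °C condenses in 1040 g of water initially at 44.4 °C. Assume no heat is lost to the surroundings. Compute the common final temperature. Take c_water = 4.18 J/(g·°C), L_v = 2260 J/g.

T_f ≈ 52.2 °C

Conservation of energy gives ΣQ = 0:
condense steam: −13.7·2260 = −30962
  condensed water 100 °C→T: 57.27(T − 100)
  water warms: 1040·4.18·(T − 44.4) = 4347.2(T − 44.4)
4404.5 T = 30962 + 5726.6 + 193016 = 229704
T ≈ 52.15 °C — below 100 °C, confirming all the steam condensed.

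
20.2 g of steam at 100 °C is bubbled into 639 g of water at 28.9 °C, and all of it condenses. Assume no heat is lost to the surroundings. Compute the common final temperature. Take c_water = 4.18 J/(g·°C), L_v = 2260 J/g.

T_f ≈ 47.6 °C

Energy conservation, ΣQ = 0:
steam→water at 100 °C releases m L_v = 20.2×2260 = 45652; condensed water 100 °C→T: 84.44(T − 100); water warms: 639×4.18×(T − 28.9) = 2671(T − 28.9)
2755.5 T = 45652 + 8443.6 + 77192 = 131288
T ≈ 47.65 °C — below 100 °C, confirming all the steam condensed.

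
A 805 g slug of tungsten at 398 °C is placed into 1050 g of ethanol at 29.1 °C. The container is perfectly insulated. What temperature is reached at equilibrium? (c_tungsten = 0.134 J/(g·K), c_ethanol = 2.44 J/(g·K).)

T_f ≈ 44.0 °C

T_f = Σ m_i c_i T_i / Σ m_i c_i:
T_f = (107.87·398 + 2562·29.1) / (107.87 + 2562)
    = 117486 / 2669.9 ≈ 44.00 °C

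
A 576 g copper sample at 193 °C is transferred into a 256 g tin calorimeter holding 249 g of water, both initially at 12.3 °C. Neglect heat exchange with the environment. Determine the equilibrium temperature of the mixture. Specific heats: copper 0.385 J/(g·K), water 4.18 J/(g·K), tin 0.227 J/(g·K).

T_f ≈ 42.6 °C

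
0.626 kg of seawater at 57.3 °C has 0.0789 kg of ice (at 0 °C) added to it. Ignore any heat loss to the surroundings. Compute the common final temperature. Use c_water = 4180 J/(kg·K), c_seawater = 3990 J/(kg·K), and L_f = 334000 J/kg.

T_f ≈ 41.3 °C

Net heat exchanged in the isolated system is zero:
fusion: m_ice L_f = 0.0789×334000 = 26353; warm the meltwater: 329.8 T; seawater: 2497.7(T − 57.3)
2827.5 T = 143121 − 26353 = 116768
T ≈ 41.30 °C (positive, so assuming full melt was valid).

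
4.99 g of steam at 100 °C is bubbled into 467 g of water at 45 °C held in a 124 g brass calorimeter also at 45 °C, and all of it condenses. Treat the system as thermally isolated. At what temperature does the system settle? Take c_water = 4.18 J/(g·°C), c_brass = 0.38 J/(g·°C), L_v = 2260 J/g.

T_f ≈ 51.2 °C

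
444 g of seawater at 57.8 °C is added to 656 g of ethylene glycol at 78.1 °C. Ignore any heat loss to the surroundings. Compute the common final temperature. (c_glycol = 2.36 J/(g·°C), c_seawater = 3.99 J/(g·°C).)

T_f ≈ 67.3 °C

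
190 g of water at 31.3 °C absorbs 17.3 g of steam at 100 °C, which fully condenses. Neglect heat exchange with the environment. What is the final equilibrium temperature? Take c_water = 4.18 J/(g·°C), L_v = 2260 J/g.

T_f ≈ 82.2 °C

Energy balance with sensible and latent terms:
latent heat released on condensation: 17.3×2260 = 39098; condensate cools 100→T: 17.3×4.18×(T − 100) = 72.31(T − 100); water warms: 190×4.18×(T − 31.3) = 794.2(T − 31.3)
866.51 T = 39098 + 7231.4 + 24858 = 71188
T ≈ 82.15 °C (< 100 °C, so full condensation is consistent).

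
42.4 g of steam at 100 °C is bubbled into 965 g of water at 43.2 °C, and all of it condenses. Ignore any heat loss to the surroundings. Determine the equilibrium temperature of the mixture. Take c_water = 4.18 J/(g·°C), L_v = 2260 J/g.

T_f ≈ 68.3 °C

Energy balance with sensible and latent terms:
steam→water at 100 °C releases m L_v = 42.4·2260 = 95824
  condensed water 100 °C→T: 177.23(T − 100)
  water warms: 965·4.18·(T − 43.2) = 4033.7(T − 43.2)
4210.9 T = 95824 + 17723 + 174256 = 287803
T ≈ 68.35 °C — below 100 °C, confirming all the steam condensed.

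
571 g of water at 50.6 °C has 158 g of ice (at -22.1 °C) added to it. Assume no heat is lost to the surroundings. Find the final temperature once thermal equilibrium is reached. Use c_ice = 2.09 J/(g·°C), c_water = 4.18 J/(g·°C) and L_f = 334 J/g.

T_f ≈ 19.9 °C

Setting the total heat transfer to zero:
warm ice to 0 °C: 158×2.09×(0 − (-22.1)) = 7297.9
  latent heat to melt: 158×334 = 52772
  warm the meltwater: 660.44 T
  water: 2386.8(T − 50.6)
3047.2 T = 120771 − 60070 = 60701
T ≈ 19.92 °C (positive, so assuming full melt was valid).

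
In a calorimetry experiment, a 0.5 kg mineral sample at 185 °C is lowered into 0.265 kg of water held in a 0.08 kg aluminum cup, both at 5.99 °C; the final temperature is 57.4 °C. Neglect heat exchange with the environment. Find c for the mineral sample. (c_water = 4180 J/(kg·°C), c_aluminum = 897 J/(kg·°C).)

c ≈ 950 J/(kg·°C)

Conservation of energy gives ΣQ = 0:
0.5·c·(57.4 − 185) + 0.265·4180·(57.4 − 5.99) + 0.08·897·(57.4 − 5.99) = 0
-63.8 c = -60636
c = -60636/-63.8 ≈ 950.4 J/(kg·°C)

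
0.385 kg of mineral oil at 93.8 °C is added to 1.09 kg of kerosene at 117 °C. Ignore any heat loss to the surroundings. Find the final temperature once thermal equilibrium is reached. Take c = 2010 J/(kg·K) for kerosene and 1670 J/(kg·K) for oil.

T_f ≈ 111.7 °C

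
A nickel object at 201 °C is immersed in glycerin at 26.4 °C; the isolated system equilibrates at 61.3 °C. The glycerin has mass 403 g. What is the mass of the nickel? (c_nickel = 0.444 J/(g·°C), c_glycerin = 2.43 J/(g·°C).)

Conservation of energy gives ΣQ = 0:
m·0.444·(61.3 − 201) + 403·2.43·(61.3 − 26.4) = 0
-62.03 m = -34177
m = -34177/-62.03 ≈ 551 g

m ≈ 551 g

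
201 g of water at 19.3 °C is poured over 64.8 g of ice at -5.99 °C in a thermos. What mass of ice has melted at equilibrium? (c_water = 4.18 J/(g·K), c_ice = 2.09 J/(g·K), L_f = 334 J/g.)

m_melted ≈ 46.1 g

Heat available from the water dropping to 0 °C: 201·4.18·19.3 = 16215 J.
Of that, 64.8·2.09·5.99 = 811.24 J goes to bring the ice to 0 °C, leaving 15404 J.
To melt every bit of ice: 64.8·334 = 21643 J.
That's not enough to melt it all — equilibrium is at 0 °C with ice remaining.
Mass melted = 15404/334 ≈ 46.12 g.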